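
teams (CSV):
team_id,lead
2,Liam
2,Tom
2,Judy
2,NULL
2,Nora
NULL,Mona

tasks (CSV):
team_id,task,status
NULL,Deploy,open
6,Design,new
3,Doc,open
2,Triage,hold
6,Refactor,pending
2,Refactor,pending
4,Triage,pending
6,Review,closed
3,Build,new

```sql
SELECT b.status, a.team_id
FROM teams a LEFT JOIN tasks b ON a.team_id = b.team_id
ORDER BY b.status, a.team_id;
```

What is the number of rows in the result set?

11

LEFT JOIN keeps every row from `teams`; unmatched rows get NULL for `tasks`'s columns.
Matching on a.team_id = b.team_id. A NULL in a compared column never satisfies the condition.
Matched pairs: 10; unmatched a rows kept: 1.
Total: 10 matched + 1 padded = 11 rows.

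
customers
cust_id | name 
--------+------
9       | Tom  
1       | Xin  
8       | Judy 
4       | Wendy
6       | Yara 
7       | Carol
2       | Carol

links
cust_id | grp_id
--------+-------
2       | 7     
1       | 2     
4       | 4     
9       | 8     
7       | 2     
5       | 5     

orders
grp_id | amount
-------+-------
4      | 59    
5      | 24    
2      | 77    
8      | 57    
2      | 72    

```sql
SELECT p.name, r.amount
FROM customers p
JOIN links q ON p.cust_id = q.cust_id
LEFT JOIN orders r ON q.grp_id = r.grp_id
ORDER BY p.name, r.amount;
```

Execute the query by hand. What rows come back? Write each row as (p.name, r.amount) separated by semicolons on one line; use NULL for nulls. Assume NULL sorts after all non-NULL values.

(Carol, 72); (Carol, 77); (Carol, NULL); (Tom, 57); (Wendy, 59); (Xin, 72); (Xin, 77)

Evaluate left to right. First `customers p INNER JOIN links q` on cust_id: 5 row(s).
Then LEFT JOIN `orders r` on grp_id: each of those 5 rows is kept; rows whose q.grp_id has no match in r get NULL for r's columns.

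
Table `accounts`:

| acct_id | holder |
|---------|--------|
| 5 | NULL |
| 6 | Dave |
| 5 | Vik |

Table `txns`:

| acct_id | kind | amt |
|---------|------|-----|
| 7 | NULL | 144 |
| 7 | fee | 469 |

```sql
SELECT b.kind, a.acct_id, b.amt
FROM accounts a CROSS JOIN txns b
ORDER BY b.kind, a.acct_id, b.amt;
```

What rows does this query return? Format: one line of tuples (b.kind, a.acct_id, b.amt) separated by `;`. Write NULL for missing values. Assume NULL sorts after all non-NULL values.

(fee, 5, 469); (fee, 5, 469); (fee, 6, 469); (NULL, 5, 144); (NULL, 5, 144); (NULL, 6, 144)

CROSS JOIN pairs every row of `accounts` with every row of `txns`: 3 × 2 = 6 rows.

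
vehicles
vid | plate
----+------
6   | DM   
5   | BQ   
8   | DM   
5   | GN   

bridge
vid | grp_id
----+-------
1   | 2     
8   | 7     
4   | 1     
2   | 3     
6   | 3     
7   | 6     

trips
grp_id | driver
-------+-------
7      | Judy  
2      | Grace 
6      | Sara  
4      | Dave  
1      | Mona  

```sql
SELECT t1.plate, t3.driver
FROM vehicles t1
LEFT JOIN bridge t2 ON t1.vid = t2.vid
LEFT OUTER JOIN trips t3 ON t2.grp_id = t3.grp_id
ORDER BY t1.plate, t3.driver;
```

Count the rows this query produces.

4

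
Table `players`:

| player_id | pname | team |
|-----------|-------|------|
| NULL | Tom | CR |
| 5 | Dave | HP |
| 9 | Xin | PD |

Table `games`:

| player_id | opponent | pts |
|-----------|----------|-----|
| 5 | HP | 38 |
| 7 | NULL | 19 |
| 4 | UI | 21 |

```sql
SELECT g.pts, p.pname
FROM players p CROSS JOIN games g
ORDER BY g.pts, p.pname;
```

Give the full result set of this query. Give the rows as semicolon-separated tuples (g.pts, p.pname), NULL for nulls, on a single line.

(19, Dave); (19, Tom); (19, Xin); (21, Dave); (21, Tom); (21, Xin); (38, Dave); (38, Tom); (38, Xin)

CROSS JOIN pairs every row of `players` with every row of `games`: 3 × 3 = 9 rows.
After projecting and ordering:
g.pts | p.pname
19 | Dave
19 | Tom
19 | Xin
21 | Dave
21 | Tom
21 | Xin
38 | Dave
38 | Tom
38 | Xin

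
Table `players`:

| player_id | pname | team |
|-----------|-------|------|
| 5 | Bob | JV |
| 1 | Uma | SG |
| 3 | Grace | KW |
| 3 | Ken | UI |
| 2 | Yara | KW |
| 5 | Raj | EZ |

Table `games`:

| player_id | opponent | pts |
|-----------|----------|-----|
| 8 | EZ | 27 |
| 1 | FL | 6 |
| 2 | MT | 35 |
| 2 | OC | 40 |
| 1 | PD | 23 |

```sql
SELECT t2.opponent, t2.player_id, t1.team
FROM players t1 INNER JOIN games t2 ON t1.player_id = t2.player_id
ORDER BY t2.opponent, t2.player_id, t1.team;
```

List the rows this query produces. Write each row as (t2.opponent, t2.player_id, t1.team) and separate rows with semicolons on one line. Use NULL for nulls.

(FL, 1, SG); (MT, 2, KW); (OC, 2, KW); (PD, 1, SG)

INNER JOIN keeps only pairs where the ON condition holds.
Matching on t1.player_id = t2.player_id.
- t1 row (player_id=5): no match → dropped.
- t1 row (player_id=1): matches 2 t2 row(s) → 2 output row(s).
- t1 row (player_id=3): no match → dropped.
- t1 row (player_id=3): no match → dropped.
- t1 row (player_id=2): matches 2 t2 row(s) → 2 output row(s).
- t1 row (player_id=5): no match → dropped.
After projecting and ordering:
t2.opponent | t2.player_id | t1.team
FL | 1 | SG
MT | 2 | KW
OC | 2 | KW
PD | 1 | SG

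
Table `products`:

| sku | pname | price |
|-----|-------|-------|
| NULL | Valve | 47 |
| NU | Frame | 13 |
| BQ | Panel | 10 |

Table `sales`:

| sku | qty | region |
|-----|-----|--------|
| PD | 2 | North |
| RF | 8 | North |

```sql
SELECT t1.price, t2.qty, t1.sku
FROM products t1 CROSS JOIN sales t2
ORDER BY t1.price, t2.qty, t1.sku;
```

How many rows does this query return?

CROSS JOIN pairs every row of `products` with every row of `sales`: 3 × 2 = 6 rows.

6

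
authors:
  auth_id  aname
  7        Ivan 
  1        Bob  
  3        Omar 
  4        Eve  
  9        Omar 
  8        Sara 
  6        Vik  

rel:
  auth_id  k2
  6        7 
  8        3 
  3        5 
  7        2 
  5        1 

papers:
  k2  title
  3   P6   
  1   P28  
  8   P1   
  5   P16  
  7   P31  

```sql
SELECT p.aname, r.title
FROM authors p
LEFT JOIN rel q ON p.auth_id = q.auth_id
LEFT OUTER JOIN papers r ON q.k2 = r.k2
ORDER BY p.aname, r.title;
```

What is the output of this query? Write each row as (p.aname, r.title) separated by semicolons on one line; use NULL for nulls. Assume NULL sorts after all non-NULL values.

(Bob, NULL); (Eve, NULL); (Ivan, NULL); (Omar, P16); (Omar, NULL); (Sara, P6); (Vik, P31)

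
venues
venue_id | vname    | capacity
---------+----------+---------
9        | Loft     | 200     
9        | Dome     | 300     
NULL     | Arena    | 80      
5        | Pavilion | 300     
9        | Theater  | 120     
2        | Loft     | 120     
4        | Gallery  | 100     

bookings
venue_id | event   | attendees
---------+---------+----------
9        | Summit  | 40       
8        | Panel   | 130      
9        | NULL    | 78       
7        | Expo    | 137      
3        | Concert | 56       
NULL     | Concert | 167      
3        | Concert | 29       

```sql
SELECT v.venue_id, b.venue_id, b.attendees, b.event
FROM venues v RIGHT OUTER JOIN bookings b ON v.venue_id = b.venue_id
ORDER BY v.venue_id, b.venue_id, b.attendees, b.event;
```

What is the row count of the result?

RIGHT JOIN keeps every row from `bookings`; unmatched rows get NULL for `venues`'s columns.
Matching on v.venue_id = b.venue_id. A NULL in a compared column never satisfies the condition.
Matched pairs: 6; unmatched b rows kept: 5.
Total: 6 matched + 5 padded = 11 rows.

11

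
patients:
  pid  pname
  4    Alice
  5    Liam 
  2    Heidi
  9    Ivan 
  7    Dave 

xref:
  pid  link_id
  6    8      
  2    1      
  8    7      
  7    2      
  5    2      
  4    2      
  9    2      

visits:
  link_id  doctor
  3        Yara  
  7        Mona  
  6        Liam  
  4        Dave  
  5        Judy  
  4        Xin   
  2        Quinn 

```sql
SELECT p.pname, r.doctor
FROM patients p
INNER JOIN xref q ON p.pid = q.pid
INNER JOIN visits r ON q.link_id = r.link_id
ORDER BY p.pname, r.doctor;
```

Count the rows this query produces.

Step 1 — p INNER JOIN q on pid → 5 row(s).
Then INNER JOIN `visits r` on link_id: keep only rows whose q.link_id appears in r.
Result: 4 row(s).

4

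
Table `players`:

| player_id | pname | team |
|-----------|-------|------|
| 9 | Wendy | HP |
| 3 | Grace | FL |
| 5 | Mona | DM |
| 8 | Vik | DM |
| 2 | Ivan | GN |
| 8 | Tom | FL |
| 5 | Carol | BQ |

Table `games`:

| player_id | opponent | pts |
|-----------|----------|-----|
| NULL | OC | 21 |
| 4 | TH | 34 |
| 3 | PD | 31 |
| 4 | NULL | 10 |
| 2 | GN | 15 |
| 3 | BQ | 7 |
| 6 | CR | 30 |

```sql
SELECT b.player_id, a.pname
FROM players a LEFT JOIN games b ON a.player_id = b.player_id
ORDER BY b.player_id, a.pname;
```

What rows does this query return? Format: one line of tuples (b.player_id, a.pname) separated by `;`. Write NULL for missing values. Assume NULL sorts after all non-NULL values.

LEFT JOIN keeps every row from `players`; unmatched rows get NULL for `games`'s columns.
Matching on a.player_id = b.player_id. A NULL in a compared column never satisfies the condition.
- a row (player_id=9): no match → kept, b columns NULL.
- a row (player_id=3): matches 2 b row(s) → 2 output row(s).
- a row (player_id=5): no match → kept, b columns NULL.
- a row (player_id=8): no match → kept, b columns NULL.
- a row (player_id=2): matches 1 b row(s) → 1 output row(s).
- a row (player_id=8): no match → kept, b columns NULL.
- a row (player_id=5): no match → kept, b columns NULL.
After projecting and ordering:
b.player_id | a.pname
2 | Ivan
3 | Grace
3 | Grace
NULL | Carol
NULL | Mona
NULL | Tom
NULL | Vik
NULL | Wendy

(2, Ivan); (3, Grace); (3, Grace); (NULL, Carol); (NULL, Mona); (NULL, Tom); (NULL, Vik); (NULL, Wendy)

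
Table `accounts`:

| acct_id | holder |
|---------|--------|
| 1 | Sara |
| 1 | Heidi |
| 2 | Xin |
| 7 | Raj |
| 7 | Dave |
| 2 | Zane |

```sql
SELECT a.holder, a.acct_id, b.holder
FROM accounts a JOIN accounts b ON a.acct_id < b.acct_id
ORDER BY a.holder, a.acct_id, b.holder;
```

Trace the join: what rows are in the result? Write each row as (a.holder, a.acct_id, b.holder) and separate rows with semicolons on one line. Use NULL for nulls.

(Heidi, 1, Dave); (Heidi, 1, Raj); (Heidi, 1, Xin); (Heidi, 1, Zane); (Sara, 1, Dave); (Sara, 1, Raj); (Sara, 1, Xin); (Sara, 1, Zane); (Xin, 2, Dave); (Xin, 2, Raj); (Zane, 2, Dave); (Zane, 2, Raj)

INNER JOIN keeps only pairs where the ON condition holds.
Matching on a.acct_id < b.acct_id.
- a[0] acct_id=1 → 4 match(es) in b → 4 row(s).
- a[1] acct_id=1 → 4 match(es) in b → 4 row(s).
- a[2] acct_id=2 → 2 match(es) in b → 2 row(s).
- a[3] acct_id=7 → no match; dropped.
- a[4] acct_id=7 → no match; dropped.
- a[5] acct_id=2 → 2 match(es) in b → 2 row(s).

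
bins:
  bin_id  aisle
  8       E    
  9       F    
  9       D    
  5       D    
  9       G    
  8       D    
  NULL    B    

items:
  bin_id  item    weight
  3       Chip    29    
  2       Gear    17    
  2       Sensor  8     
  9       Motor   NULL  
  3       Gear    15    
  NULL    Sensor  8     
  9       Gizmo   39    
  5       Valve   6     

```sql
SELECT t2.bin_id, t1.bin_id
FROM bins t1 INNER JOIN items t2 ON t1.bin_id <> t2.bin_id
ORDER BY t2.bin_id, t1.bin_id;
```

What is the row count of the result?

INNER JOIN keeps only pairs where the ON condition holds.
Matching on t1.bin_id <> t2.bin_id. A NULL in a compared column never satisfies the condition.
Matched pairs: 35.
Total: 35 rows.

35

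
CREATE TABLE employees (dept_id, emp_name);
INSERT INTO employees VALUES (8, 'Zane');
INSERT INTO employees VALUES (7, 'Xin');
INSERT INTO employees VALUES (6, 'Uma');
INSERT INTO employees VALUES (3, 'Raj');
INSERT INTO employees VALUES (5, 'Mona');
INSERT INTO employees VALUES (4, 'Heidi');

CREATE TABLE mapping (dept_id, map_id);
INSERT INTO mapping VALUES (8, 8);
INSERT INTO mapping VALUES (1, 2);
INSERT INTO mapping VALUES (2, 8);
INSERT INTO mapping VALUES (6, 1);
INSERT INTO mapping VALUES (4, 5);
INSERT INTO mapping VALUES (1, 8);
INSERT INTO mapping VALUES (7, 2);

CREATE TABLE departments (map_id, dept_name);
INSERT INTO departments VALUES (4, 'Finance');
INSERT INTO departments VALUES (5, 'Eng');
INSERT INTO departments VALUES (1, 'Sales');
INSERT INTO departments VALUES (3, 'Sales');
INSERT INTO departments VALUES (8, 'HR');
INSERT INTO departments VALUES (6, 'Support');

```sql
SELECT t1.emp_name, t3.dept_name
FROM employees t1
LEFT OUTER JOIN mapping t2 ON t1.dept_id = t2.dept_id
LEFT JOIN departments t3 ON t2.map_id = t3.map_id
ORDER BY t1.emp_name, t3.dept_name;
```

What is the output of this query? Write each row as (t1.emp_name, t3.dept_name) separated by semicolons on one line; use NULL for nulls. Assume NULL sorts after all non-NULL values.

(Heidi, Eng); (Mona, NULL); (Raj, NULL); (Uma, Sales); (Xin, NULL); (Zane, HR)

Joins associate left-to-right: employees LEFT JOIN mapping on dept_id gives 6 intermediate row(s).
Then LEFT JOIN `departments t3` on map_id: each of those 6 rows is kept; rows whose t2.map_id has no match in t3 get NULL for t3's columns.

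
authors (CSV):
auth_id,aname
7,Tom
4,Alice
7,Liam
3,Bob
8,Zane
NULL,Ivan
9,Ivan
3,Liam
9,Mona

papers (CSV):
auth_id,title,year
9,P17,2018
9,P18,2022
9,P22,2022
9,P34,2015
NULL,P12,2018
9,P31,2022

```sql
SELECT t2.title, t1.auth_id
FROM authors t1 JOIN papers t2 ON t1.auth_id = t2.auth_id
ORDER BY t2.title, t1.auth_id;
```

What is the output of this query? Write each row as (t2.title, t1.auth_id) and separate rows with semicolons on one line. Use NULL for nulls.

INNER JOIN keeps only pairs where the ON condition holds.
Matching on t1.auth_id = t2.auth_id. A NULL in a compared column never satisfies the condition.
Matched pairs: 10.

(P17, 9); (P17, 9); (P18, 9); (P18, 9); (P22, 9); (P22, 9); (P31, 9); (P31, 9); (P34, 9); (P34, 9)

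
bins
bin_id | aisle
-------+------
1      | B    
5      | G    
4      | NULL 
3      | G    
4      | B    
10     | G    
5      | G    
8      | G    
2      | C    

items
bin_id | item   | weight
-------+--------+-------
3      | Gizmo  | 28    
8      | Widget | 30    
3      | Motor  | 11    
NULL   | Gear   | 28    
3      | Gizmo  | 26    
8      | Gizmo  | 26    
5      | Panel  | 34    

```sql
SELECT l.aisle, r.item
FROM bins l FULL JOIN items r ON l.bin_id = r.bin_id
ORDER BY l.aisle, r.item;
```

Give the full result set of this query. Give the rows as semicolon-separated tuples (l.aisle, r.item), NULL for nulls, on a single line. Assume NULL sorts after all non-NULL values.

(B, NULL); (B, NULL); (C, NULL); (G, Gizmo); (G, Gizmo); (G, Gizmo); (G, Motor); (G, Panel); (G, Panel); (G, Widget); (G, NULL); (NULL, Gear); (NULL, NULL)

FULL OUTER JOIN keeps every row from both sides; unmatched rows get NULL for the other side's columns.
Matching on l.bin_id = r.bin_id. A NULL in a compared column never satisfies the condition.
Matched pairs: 7; unmatched l rows kept: 5; unmatched r rows kept: 1.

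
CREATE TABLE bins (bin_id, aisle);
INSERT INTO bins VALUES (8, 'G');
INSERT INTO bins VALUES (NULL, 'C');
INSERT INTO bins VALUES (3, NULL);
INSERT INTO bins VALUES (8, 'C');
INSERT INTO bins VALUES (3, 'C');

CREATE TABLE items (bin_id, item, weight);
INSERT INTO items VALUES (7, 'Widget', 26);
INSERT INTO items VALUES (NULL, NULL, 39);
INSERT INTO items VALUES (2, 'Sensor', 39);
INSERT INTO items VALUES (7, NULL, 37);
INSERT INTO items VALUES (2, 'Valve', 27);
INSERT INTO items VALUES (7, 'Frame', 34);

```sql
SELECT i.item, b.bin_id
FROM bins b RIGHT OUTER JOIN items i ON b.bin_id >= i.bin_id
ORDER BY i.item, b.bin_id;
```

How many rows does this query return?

15

RIGHT JOIN keeps every row from `items`; unmatched rows get NULL for `bins`'s columns.
Matching on b.bin_id >= i.bin_id. A NULL in a compared column never satisfies the condition.
Matched pairs: 14; unmatched i rows kept: 1.
Total: 14 matched + 1 padded = 15 rows.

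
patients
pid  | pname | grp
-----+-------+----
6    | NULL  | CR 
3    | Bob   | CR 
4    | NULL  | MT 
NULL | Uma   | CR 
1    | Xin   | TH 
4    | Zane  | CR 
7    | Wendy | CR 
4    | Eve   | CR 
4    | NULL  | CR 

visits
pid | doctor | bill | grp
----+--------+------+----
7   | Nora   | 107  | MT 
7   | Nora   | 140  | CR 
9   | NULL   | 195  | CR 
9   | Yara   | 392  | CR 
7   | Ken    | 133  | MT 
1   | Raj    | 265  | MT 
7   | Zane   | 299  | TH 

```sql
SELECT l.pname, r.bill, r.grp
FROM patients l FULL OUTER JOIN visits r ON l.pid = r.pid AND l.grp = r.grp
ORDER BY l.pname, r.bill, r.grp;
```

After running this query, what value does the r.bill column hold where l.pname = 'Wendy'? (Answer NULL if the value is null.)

FULL OUTER JOIN keeps every row from both sides; unmatched rows get NULL for the other side's columns.
Matching on l.pid = r.pid AND l.grp = r.grp. A NULL in a compared column never satisfies the condition.
- l (pid=6, grp=CR) has no partner → padded with NULL.
- l (pid=3, grp=CR) has no partner → padded with NULL.
- l (pid=4, grp=MT) has no partner → padded with NULL.
- l (pid=NULL, grp=CR) has no partner → padded with NULL.
- l (pid=1, grp=TH) has no partner → padded with NULL.
- l (pid=4, grp=CR) has no partner → padded with NULL.
- l (pid=7, grp=CR) pairs with 1 row(s) of r.
- l (pid=4, grp=CR) has no partner → padded with NULL.
- l (pid=4, grp=CR) has no partner → padded with NULL.
- plus 6 unmatched r row(s), each kept with NULL l columns.

140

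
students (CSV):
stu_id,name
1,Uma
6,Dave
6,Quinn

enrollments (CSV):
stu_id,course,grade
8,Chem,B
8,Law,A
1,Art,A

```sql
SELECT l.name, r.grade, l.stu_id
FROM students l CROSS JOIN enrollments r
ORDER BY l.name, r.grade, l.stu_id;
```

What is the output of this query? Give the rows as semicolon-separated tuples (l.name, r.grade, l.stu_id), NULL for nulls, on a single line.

(Dave, A, 6); (Dave, A, 6); (Dave, B, 6); (Quinn, A, 6); (Quinn, A, 6); (Quinn, B, 6); (Uma, A, 1); (Uma, A, 1); (Uma, B, 1)

CROSS JOIN pairs every row of `students` with every row of `enrollments`: 3 × 3 = 9 rows.
After projecting and ordering:
l.name | r.grade | l.stu_id
Dave | A | 6
Dave | A | 6
Dave | B | 6
Quinn | A | 6
Quinn | A | 6
Quinn | B | 6
Uma | A | 1
Uma | A | 1
Uma | B | 1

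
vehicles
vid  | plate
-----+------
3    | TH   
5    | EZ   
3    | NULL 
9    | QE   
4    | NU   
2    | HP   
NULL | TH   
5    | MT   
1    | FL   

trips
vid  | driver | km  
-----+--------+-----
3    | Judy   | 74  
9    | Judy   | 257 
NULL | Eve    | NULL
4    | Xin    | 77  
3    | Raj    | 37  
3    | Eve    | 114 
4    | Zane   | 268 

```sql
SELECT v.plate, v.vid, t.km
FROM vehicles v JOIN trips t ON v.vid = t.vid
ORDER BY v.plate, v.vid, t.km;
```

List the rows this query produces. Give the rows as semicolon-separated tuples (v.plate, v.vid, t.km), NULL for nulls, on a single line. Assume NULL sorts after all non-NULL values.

INNER JOIN keeps only pairs where the ON condition holds.
Matching on v.vid = t.vid. A NULL in a compared column never satisfies the condition.
- v (vid=3) pairs with 3 row(s) of t.
- v (vid=5) has no partner → excluded.
- v (vid=3) pairs with 3 row(s) of t.
- v (vid=9) pairs with 1 row(s) of t.
- v (vid=4) pairs with 2 row(s) of t.
- v (vid=2) has no partner → excluded.
- v (vid=NULL) has no partner → excluded.
- v (vid=5) has no partner → excluded.
- v (vid=1) has no partner → excluded.
After projecting and ordering:
v.plate | v.vid | t.km
NU | 4 | 77
NU | 4 | 268
QE | 9 | 257
TH | 3 | 37
TH | 3 | 74
TH | 3 | 114
NULL | 3 | 37
NULL | 3 | 74
NULL | 3 | 114

(NU, 4, 77); (NU, 4, 268); (QE, 9, 257); (TH, 3, 37); (TH, 3, 74); (TH, 3, 114); (NULL, 3, 37); (NULL, 3, 74); (NULL, 3, 114)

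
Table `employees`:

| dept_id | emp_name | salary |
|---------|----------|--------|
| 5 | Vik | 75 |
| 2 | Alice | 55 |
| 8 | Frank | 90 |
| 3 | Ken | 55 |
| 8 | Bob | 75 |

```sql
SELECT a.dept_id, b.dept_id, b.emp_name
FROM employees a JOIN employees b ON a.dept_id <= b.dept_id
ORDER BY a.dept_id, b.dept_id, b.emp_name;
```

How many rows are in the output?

16

INNER JOIN keeps only pairs where the ON condition holds.
Matching on a.dept_id <= b.dept_id.
- a row (dept_id=5): matches 3 b row(s) → 3 output row(s).
- a row (dept_id=2): matches 5 b row(s) → 5 output row(s).
- a row (dept_id=8): matches 2 b row(s) → 2 output row(s).
- a row (dept_id=3): matches 4 b row(s) → 4 output row(s).
- a row (dept_id=8): matches 2 b row(s) → 2 output row(s).
Total: 16 rows.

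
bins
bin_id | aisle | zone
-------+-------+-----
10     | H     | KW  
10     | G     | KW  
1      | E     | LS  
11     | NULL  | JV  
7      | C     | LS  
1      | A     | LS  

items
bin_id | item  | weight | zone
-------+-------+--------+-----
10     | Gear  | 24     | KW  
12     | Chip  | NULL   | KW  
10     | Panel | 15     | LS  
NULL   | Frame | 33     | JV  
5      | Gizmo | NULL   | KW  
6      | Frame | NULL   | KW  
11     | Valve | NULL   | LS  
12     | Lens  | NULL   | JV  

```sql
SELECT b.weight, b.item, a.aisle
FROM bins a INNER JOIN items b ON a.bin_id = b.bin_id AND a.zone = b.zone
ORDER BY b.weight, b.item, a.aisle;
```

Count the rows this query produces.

2

INNER JOIN keeps only pairs where the ON condition holds.
Matching on a.bin_id = b.bin_id AND a.zone = b.zone. A NULL in a compared column never satisfies the condition.
Matched pairs: 2.
Total: 2 rows.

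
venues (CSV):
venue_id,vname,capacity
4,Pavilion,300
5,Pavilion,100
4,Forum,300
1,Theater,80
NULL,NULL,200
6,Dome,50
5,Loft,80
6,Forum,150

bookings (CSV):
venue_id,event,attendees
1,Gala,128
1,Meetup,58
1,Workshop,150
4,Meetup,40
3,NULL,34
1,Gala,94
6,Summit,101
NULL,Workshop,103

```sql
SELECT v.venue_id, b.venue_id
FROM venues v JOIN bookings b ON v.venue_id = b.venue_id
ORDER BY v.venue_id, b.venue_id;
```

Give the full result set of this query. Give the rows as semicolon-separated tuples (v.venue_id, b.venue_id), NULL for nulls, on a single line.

INNER JOIN keeps only pairs where the ON condition holds.
Matching on v.venue_id = b.venue_id. A NULL in a compared column never satisfies the condition.
Matched pairs: 8.

(1, 1); (1, 1); (1, 1); (1, 1); (4, 4); (4, 4); (6, 6); (6, 6)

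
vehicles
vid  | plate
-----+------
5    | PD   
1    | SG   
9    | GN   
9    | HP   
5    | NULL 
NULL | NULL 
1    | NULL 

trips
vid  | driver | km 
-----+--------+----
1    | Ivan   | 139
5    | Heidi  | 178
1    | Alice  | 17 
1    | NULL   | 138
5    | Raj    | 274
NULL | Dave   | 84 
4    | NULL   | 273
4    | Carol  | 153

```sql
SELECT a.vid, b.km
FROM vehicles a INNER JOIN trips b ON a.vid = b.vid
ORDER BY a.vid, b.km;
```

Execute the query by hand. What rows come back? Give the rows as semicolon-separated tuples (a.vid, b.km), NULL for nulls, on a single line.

INNER JOIN keeps only pairs where the ON condition holds.
Matching on a.vid = b.vid. A NULL in a compared column never satisfies the condition.
Matched pairs: 10.

(1, 17); (1, 17); (1, 138); (1, 138); (1, 139); (1, 139); (5, 178); (5, 178); (5, 274); (5, 274)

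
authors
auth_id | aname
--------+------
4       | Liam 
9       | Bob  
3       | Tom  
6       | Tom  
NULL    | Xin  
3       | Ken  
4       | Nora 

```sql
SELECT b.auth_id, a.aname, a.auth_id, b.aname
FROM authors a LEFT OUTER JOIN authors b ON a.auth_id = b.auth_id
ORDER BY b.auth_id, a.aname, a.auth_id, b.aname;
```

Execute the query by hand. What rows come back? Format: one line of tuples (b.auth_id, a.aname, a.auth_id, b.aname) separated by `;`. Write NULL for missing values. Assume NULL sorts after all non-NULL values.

(3, Ken, 3, Ken); (3, Ken, 3, Tom); (3, Tom, 3, Ken); (3, Tom, 3, Tom); (4, Liam, 4, Liam); (4, Liam, 4, Nora); (4, Nora, 4, Liam); (4, Nora, 4, Nora); (6, Tom, 6, Tom); (9, Bob, 9, Bob); (NULL, Xin, NULL, NULL)

LEFT JOIN keeps every row from `authors a`; unmatched rows get NULL for `authors b`'s columns.
Matching on a.auth_id = b.auth_id. A NULL in a compared column never satisfies the condition.
- a row (auth_id=4): matches 2 b row(s) → 2 output row(s).
- a row (auth_id=9): matches 1 b row(s) → 1 output row(s).
- a row (auth_id=3): matches 2 b row(s) → 2 output row(s).
- a row (auth_id=6): matches 1 b row(s) → 1 output row(s).
- a row (auth_id=NULL): no match → kept, b columns NULL.
- a row (auth_id=3): matches 2 b row(s) → 2 output row(s).
- a row (auth_id=4): matches 2 b row(s) → 2 output row(s).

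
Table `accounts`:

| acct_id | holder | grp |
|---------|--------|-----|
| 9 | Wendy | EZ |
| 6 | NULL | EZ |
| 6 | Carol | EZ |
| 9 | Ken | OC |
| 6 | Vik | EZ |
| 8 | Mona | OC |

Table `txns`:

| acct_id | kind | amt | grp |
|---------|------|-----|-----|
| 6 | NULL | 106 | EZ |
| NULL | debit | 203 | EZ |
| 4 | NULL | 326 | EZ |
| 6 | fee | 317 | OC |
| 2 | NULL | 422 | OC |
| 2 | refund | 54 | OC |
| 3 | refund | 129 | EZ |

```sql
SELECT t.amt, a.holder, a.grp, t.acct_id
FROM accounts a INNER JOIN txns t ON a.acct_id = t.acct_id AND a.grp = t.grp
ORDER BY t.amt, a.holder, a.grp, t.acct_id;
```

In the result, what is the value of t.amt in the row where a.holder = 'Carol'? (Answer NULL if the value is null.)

INNER JOIN keeps only pairs where the ON condition holds.
Matching on a.acct_id = t.acct_id AND a.grp = t.grp. A NULL in a compared column never satisfies the condition.
- a[0] acct_id=9, grp=EZ → no match; dropped.
- a[1] acct_id=6, grp=EZ → 1 match(es) in t → 1 row(s).
- a[2] acct_id=6, grp=EZ → 1 match(es) in t → 1 row(s).
- a[3] acct_id=9, grp=OC → no match; dropped.
- a[4] acct_id=6, grp=EZ → 1 match(es) in t → 1 row(s).
- a[5] acct_id=8, grp=OC → no match; dropped.

106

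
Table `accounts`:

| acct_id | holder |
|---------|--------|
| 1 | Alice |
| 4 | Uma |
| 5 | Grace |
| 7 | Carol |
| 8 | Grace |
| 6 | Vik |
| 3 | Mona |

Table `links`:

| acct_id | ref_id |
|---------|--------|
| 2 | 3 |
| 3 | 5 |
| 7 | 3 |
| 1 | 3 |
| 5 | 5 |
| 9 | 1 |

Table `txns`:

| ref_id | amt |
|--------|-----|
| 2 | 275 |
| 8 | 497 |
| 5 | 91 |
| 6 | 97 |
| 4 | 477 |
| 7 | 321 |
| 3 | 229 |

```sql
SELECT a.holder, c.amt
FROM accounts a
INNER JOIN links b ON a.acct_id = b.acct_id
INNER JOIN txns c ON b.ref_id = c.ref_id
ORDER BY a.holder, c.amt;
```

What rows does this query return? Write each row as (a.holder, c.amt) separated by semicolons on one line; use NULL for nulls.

(Alice, 229); (Carol, 229); (Grace, 91); (Mona, 91)

Step 1 — a INNER JOIN b on acct_id → 4 row(s).
Then INNER JOIN `txns c` on ref_id: keep only rows whose b.ref_id appears in c.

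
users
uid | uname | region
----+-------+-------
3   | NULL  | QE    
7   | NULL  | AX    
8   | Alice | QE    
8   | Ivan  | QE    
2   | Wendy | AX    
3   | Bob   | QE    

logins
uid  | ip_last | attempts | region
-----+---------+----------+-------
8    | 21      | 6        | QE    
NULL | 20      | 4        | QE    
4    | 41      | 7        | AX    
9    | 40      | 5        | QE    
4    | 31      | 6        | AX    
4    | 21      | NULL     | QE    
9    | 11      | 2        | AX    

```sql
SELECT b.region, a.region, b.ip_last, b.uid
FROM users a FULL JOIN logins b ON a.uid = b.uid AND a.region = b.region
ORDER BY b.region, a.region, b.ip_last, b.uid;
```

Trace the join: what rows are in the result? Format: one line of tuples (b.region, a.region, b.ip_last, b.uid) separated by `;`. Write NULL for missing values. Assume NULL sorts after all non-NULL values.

(AX, NULL, 11, 9); (AX, NULL, 31, 4); (AX, NULL, 41, 4); (QE, QE, 21, 8); (QE, QE, 21, 8); (QE, NULL, 20, NULL); (QE, NULL, 21, 4); (QE, NULL, 40, 9); (NULL, AX, NULL, NULL); (NULL, AX, NULL, NULL); (NULL, QE, NULL, NULL); (NULL, QE, NULL, NULL)

FULL OUTER JOIN keeps every row from both sides; unmatched rows get NULL for the other side's columns.
Matching on a.uid = b.uid AND a.region = b.region. A NULL in a compared column never satisfies the condition.
- a (uid=3, region=QE) has no partner → padded with NULL.
- a (uid=7, region=AX) has no partner → padded with NULL.
- a (uid=8, region=QE) pairs with 1 row(s) of b.
- a (uid=8, region=QE) pairs with 1 row(s) of b.
- a (uid=2, region=AX) has no partner → padded with NULL.
- a (uid=3, region=QE) has no partner → padded with NULL.
- plus 6 unmatched b row(s), each kept with NULL a columns.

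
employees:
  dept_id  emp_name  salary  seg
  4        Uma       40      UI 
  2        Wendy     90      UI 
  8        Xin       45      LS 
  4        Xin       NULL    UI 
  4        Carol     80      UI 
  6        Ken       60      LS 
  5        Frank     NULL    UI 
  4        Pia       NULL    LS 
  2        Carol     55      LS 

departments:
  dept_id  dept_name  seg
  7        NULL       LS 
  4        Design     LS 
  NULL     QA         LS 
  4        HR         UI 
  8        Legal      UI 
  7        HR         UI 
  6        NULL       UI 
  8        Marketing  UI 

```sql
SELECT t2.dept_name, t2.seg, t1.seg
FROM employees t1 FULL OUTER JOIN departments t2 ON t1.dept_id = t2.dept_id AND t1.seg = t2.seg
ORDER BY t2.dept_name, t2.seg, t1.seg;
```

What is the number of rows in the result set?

15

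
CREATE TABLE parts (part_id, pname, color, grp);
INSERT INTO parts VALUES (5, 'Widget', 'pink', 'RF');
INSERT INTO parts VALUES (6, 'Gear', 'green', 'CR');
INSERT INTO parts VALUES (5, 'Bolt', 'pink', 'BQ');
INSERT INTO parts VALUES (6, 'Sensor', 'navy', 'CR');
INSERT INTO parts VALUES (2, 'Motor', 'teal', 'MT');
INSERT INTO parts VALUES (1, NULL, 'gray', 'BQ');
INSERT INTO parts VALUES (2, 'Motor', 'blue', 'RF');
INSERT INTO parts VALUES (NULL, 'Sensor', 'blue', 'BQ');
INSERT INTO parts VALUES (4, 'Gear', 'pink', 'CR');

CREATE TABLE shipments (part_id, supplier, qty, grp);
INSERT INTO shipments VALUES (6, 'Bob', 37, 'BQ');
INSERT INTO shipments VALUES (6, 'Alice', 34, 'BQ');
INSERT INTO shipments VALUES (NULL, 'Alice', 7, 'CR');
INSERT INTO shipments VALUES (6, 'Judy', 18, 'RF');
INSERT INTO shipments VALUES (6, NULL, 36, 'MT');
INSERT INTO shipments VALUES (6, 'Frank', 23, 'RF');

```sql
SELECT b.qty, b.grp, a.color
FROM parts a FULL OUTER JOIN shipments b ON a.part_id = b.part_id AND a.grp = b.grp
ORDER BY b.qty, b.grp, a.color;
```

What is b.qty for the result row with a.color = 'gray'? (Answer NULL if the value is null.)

FULL OUTER JOIN keeps every row from both sides; unmatched rows get NULL for the other side's columns.
Matching on a.part_id = b.part_id AND a.grp = b.grp. A NULL in a compared column never satisfies the condition.
- a row (part_id=5, grp=RF): no match → kept, b columns NULL.
- a row (part_id=6, grp=CR): no match → kept, b columns NULL.
- a row (part_id=5, grp=BQ): no match → kept, b columns NULL.
- a row (part_id=6, grp=CR): no match → kept, b columns NULL.
- a row (part_id=2, grp=MT): no match → kept, b columns NULL.
- a row (part_id=1, grp=BQ): no match → kept, b columns NULL.
- a row (part_id=2, grp=RF): no match → kept, b columns NULL.
- a row (part_id=NULL, grp=BQ): no match → kept, b columns NULL.
- a row (part_id=4, grp=CR): no match → kept, b columns NULL.
- plus 6 unmatched b row(s), each kept with NULL a columns.

NULL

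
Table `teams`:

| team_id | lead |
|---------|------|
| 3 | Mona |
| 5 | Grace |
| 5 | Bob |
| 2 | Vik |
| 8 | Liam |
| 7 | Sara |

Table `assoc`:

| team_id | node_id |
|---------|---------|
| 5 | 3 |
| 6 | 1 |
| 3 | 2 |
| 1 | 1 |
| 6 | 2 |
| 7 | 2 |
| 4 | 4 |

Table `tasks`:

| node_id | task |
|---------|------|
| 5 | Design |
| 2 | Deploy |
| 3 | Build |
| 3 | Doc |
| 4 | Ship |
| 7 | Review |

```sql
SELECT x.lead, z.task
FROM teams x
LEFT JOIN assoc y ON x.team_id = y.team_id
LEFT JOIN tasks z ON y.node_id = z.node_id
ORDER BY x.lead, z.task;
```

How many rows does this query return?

Evaluate left to right. First `teams x LEFT JOIN assoc y` on team_id: 6 row(s).
Then LEFT JOIN `tasks z` on node_id: each of those 6 rows is kept; rows whose y.node_id has no match in z get NULL for z's columns.
Result: 8 row(s).

8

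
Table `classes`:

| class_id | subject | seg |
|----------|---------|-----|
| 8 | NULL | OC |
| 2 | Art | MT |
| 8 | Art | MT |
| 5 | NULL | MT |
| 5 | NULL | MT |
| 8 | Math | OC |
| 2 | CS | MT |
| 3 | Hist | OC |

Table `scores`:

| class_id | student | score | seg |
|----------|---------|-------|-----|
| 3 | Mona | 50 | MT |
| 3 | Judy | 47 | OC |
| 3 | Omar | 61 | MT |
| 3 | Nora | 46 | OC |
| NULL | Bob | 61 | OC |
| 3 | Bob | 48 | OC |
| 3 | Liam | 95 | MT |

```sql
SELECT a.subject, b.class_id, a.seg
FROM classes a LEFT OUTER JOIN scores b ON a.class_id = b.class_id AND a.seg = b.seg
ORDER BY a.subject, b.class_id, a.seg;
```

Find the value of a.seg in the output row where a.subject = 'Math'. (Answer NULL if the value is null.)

OC

LEFT JOIN keeps every row from `classes`; unmatched rows get NULL for `scores`'s columns.
Matching on a.class_id = b.class_id AND a.seg = b.seg. A NULL in a compared column never satisfies the condition.
- a row (class_id=8, seg=OC): no match → kept, b columns NULL.
- a row (class_id=2, seg=MT): no match → kept, b columns NULL.
- a row (class_id=8, seg=MT): no match → kept, b columns NULL.
- a row (class_id=5, seg=MT): no match → kept, b columns NULL.
- a row (class_id=5, seg=MT): no match → kept, b columns NULL.
- a row (class_id=8, seg=OC): no match → kept, b columns NULL.
- a row (class_id=2, seg=MT): no match → kept, b columns NULL.
- a row (class_id=3, seg=OC): matches 3 b row(s) → 3 output row(s).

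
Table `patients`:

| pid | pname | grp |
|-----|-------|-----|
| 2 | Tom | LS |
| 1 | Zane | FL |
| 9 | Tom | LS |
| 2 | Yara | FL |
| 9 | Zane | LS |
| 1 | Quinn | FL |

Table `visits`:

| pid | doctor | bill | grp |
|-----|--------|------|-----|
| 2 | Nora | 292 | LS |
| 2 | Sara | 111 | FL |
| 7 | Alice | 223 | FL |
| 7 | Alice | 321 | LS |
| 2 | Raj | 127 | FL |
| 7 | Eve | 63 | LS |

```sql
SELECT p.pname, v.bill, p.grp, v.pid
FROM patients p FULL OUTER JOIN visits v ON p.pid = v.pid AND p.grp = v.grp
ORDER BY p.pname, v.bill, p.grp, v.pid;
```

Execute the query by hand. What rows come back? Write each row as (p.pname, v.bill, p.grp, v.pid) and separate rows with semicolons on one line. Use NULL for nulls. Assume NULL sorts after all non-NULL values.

FULL OUTER JOIN keeps every row from both sides; unmatched rows get NULL for the other side's columns.
Matching on p.pid = v.pid AND p.grp = v.grp.
Matched pairs: 3; unmatched p rows kept: 4; unmatched v rows kept: 3.

(Quinn, NULL, FL, NULL); (Tom, 292, LS, 2); (Tom, NULL, LS, NULL); (Yara, 111, FL, 2); (Yara, 127, FL, 2); (Zane, NULL, FL, NULL); (Zane, NULL, LS, NULL); (NULL, 63, NULL, 7); (NULL, 223, NULL, 7); (NULL, 321, NULL, 7)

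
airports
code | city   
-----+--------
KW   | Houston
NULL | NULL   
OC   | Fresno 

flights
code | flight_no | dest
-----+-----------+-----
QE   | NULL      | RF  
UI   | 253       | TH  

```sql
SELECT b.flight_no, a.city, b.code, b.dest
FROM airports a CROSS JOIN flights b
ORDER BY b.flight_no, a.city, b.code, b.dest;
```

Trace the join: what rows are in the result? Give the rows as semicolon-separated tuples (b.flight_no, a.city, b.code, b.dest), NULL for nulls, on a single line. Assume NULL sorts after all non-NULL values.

(253, Fresno, UI, TH); (253, Houston, UI, TH); (253, NULL, UI, TH); (NULL, Fresno, QE, RF); (NULL, Houston, QE, RF); (NULL, NULL, QE, RF)

CROSS JOIN pairs every row of `airports` with every row of `flights`: 3 × 2 = 6 rows.
After projecting and ordering:
b.flight_no | a.city | b.code | b.dest
253 | Fresno | UI | TH
253 | Houston | UI | TH
253 | NULL | UI | TH
NULL | Fresno | QE | RF
NULL | Houston | QE | RF
NULL | NULL | QE | RF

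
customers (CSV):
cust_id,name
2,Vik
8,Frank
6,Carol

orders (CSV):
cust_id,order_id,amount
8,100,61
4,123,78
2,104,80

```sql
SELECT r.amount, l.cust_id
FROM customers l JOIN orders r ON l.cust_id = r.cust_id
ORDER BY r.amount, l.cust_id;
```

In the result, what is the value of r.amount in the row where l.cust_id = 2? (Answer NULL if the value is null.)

INNER JOIN keeps only pairs where the ON condition holds.
Matching on l.cust_id = r.cust_id.
- l (cust_id=2) pairs with 1 row(s) of r.
- l (cust_id=8) pairs with 1 row(s) of r.
- l (cust_id=6) has no partner → excluded.

80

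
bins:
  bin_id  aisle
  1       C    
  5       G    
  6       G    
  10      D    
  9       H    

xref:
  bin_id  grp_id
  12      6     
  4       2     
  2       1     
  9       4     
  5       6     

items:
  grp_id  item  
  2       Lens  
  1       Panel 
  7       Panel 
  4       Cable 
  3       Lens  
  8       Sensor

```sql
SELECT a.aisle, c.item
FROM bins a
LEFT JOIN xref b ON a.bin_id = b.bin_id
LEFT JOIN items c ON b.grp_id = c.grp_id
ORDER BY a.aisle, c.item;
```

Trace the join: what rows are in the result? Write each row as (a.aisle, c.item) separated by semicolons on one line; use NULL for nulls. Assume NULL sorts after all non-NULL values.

(C, NULL); (D, NULL); (G, NULL); (G, NULL); (H, Cable)

Joins associate left-to-right: bins LEFT JOIN xref on bin_id gives 5 intermediate row(s).
Then LEFT JOIN `items c` on grp_id: each of those 5 rows is kept; rows whose b.grp_id has no match in c get NULL for c's columns.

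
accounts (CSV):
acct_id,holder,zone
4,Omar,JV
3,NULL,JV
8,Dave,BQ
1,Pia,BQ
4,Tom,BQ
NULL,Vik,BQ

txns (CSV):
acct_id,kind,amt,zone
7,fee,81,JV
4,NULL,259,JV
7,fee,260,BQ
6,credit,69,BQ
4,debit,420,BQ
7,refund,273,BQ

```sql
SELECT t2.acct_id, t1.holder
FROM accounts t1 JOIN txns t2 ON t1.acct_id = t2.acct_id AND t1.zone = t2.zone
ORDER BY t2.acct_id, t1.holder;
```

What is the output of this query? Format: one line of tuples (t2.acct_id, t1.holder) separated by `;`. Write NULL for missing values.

(4, Omar); (4, Tom)

INNER JOIN keeps only pairs where the ON condition holds.
Matching on t1.acct_id = t2.acct_id AND t1.zone = t2.zone. A NULL in a compared column never satisfies the condition.
Matched pairs: 2.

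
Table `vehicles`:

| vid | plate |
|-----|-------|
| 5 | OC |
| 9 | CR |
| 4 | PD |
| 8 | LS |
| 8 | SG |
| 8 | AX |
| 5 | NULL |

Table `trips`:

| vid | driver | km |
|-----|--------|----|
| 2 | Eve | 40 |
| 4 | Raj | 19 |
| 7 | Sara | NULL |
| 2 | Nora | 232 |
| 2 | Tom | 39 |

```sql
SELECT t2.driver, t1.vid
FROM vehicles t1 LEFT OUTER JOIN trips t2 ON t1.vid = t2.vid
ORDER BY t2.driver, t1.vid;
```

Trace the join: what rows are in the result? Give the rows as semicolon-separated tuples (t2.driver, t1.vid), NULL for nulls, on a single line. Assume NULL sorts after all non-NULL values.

LEFT JOIN keeps every row from `vehicles`; unmatched rows get NULL for `trips`'s columns.
Matching on t1.vid = t2.vid.
Matched pairs: 1; unmatched t1 rows kept: 6.

(Raj, 4); (NULL, 5); (NULL, 5); (NULL, 8); (NULL, 8); (NULL, 8); (NULL, 9)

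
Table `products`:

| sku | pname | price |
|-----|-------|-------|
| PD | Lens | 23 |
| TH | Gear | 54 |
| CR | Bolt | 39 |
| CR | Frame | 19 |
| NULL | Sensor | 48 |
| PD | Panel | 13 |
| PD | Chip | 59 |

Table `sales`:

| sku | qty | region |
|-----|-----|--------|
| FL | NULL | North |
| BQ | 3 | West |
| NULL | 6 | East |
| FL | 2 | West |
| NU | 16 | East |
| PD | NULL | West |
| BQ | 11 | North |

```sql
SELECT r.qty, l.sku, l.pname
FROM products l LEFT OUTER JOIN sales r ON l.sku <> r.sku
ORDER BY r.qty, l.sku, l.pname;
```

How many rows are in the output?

34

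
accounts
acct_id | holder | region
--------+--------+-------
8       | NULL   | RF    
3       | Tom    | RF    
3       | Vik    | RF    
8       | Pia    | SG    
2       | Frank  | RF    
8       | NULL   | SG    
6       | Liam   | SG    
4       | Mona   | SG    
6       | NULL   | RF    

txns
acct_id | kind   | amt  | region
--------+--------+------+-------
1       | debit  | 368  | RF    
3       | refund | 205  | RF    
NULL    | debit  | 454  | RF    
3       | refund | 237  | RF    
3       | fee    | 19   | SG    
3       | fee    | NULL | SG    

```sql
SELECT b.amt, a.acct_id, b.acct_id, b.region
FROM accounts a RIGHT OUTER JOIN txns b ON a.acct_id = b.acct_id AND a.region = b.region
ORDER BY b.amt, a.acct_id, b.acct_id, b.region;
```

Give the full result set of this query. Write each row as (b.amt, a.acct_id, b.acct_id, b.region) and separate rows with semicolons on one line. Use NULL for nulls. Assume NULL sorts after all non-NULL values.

(19, NULL, 3, SG); (205, 3, 3, RF); (205, 3, 3, RF); (237, 3, 3, RF); (237, 3, 3, RF); (368, NULL, 1, RF); (454, NULL, NULL, RF); (NULL, NULL, 3, SG)

RIGHT JOIN keeps every row from `txns`; unmatched rows get NULL for `accounts`'s columns.
Matching on a.acct_id = b.acct_id AND a.region = b.region. A NULL in a compared column never satisfies the condition.
- a[0] acct_id=8, region=RF → no match.
- a[1] acct_id=3, region=RF → 2 match(es) in b → 2 row(s).
- a[2] acct_id=3, region=RF → 2 match(es) in b → 2 row(s).
- a[3] acct_id=8, region=SG → no match.
- a[4] acct_id=2, region=RF → no match.
- a[5] acct_id=8, region=SG → no match.
- a[6] acct_id=6, region=SG → no match.
- a[7] acct_id=4, region=SG → no match.
- a[8] acct_id=6, region=RF → no match.
- 4 row(s) from b found no a partner → padded with NULL.
After projecting and ordering:
b.amt | a.acct_id | b.acct_id | b.region
19 | NULL | 3 | SG
205 | 3 | 3 | RF
205 | 3 | 3 | RF
237 | 3 | 3 | RF
237 | 3 | 3 | RF
368 | NULL | 1 | RF
454 | NULL | NULL | RF
NULL | NULL | 3 | SG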